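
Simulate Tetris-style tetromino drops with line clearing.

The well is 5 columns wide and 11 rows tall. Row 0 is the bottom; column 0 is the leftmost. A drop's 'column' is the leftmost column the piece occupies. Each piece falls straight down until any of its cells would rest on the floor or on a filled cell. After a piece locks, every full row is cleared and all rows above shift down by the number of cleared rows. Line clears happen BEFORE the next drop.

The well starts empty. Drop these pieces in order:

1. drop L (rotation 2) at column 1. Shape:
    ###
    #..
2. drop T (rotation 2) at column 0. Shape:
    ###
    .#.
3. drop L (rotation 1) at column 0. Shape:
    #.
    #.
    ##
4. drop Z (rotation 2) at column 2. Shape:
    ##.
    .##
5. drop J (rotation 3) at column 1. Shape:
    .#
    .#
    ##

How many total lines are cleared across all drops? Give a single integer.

Answer: 1

Derivation:
Drop 1: L rot2 at col 1 lands with bottom-row=0; cleared 0 line(s) (total 0); column heights now [0 2 2 2 0], max=2
Drop 2: T rot2 at col 0 lands with bottom-row=2; cleared 0 line(s) (total 0); column heights now [4 4 4 2 0], max=4
Drop 3: L rot1 at col 0 lands with bottom-row=4; cleared 0 line(s) (total 0); column heights now [7 5 4 2 0], max=7
Drop 4: Z rot2 at col 2 lands with bottom-row=3; cleared 1 line(s) (total 1); column heights now [6 4 4 4 0], max=6
Drop 5: J rot3 at col 1 lands with bottom-row=4; cleared 0 line(s) (total 1); column heights now [6 5 7 4 0], max=7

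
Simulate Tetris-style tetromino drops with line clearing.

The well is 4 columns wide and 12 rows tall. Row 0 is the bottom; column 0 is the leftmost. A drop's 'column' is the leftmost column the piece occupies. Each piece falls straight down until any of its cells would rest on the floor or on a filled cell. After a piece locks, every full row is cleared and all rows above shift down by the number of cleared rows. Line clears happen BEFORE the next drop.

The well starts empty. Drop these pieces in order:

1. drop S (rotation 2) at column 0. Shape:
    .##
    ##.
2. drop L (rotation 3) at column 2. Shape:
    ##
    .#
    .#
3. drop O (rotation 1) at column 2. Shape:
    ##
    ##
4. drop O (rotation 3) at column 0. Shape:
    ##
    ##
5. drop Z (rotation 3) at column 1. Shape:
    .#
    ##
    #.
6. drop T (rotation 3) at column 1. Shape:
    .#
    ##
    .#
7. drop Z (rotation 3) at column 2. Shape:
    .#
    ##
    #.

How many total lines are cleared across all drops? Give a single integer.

Drop 1: S rot2 at col 0 lands with bottom-row=0; cleared 0 line(s) (total 0); column heights now [1 2 2 0], max=2
Drop 2: L rot3 at col 2 lands with bottom-row=0; cleared 0 line(s) (total 0); column heights now [1 2 3 3], max=3
Drop 3: O rot1 at col 2 lands with bottom-row=3; cleared 0 line(s) (total 0); column heights now [1 2 5 5], max=5
Drop 4: O rot3 at col 0 lands with bottom-row=2; cleared 2 line(s) (total 2); column heights now [1 2 3 3], max=3
Drop 5: Z rot3 at col 1 lands with bottom-row=2; cleared 0 line(s) (total 2); column heights now [1 4 5 3], max=5
Drop 6: T rot3 at col 1 lands with bottom-row=5; cleared 0 line(s) (total 2); column heights now [1 7 8 3], max=8
Drop 7: Z rot3 at col 2 lands with bottom-row=8; cleared 0 line(s) (total 2); column heights now [1 7 10 11], max=11

Answer: 2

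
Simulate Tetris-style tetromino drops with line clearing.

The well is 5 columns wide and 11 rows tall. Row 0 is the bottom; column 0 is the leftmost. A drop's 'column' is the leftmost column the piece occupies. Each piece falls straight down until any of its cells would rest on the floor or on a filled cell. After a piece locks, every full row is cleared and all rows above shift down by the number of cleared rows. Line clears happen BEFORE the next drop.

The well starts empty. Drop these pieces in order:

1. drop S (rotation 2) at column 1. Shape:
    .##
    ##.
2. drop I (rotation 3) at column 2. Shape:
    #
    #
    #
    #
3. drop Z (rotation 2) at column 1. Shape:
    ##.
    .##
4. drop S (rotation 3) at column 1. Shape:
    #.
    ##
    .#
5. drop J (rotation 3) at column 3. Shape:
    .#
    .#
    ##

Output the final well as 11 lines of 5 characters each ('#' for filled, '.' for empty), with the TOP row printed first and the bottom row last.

Drop 1: S rot2 at col 1 lands with bottom-row=0; cleared 0 line(s) (total 0); column heights now [0 1 2 2 0], max=2
Drop 2: I rot3 at col 2 lands with bottom-row=2; cleared 0 line(s) (total 0); column heights now [0 1 6 2 0], max=6
Drop 3: Z rot2 at col 1 lands with bottom-row=6; cleared 0 line(s) (total 0); column heights now [0 8 8 7 0], max=8
Drop 4: S rot3 at col 1 lands with bottom-row=8; cleared 0 line(s) (total 0); column heights now [0 11 10 7 0], max=11
Drop 5: J rot3 at col 3 lands with bottom-row=7; cleared 0 line(s) (total 0); column heights now [0 11 10 8 10], max=11

Answer: .#...
.##.#
..#.#
.####
..##.
..#..
..#..
..#..
..#..
..##.
.##..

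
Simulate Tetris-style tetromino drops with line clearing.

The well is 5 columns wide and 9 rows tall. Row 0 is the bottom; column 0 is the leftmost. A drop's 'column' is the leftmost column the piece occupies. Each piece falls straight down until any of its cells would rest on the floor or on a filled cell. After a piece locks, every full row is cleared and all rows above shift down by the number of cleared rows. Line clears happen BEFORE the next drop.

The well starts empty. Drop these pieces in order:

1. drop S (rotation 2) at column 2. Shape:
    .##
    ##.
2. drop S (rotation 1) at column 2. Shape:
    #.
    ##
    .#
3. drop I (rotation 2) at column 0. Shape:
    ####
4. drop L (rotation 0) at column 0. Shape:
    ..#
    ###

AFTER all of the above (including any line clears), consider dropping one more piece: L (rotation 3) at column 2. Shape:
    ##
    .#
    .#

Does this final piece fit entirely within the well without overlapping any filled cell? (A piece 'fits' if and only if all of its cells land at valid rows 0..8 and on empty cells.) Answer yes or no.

Answer: yes

Derivation:
Drop 1: S rot2 at col 2 lands with bottom-row=0; cleared 0 line(s) (total 0); column heights now [0 0 1 2 2], max=2
Drop 2: S rot1 at col 2 lands with bottom-row=2; cleared 0 line(s) (total 0); column heights now [0 0 5 4 2], max=5
Drop 3: I rot2 at col 0 lands with bottom-row=5; cleared 0 line(s) (total 0); column heights now [6 6 6 6 2], max=6
Drop 4: L rot0 at col 0 lands with bottom-row=6; cleared 0 line(s) (total 0); column heights now [7 7 8 6 2], max=8
Test piece L rot3 at col 2 (width 2): heights before test = [7 7 8 6 2]; fits = True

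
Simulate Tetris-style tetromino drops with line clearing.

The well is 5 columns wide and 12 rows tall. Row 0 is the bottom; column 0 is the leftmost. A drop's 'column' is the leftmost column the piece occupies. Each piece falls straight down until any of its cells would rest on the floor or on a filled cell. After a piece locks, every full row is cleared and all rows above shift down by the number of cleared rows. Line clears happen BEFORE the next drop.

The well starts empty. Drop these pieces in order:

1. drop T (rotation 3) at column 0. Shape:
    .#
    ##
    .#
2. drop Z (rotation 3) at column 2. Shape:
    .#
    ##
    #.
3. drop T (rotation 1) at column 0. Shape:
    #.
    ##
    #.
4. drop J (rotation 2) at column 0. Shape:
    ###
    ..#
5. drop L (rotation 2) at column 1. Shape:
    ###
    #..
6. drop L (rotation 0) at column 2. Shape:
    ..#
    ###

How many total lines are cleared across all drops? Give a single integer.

Drop 1: T rot3 at col 0 lands with bottom-row=0; cleared 0 line(s) (total 0); column heights now [2 3 0 0 0], max=3
Drop 2: Z rot3 at col 2 lands with bottom-row=0; cleared 0 line(s) (total 0); column heights now [2 3 2 3 0], max=3
Drop 3: T rot1 at col 0 lands with bottom-row=2; cleared 0 line(s) (total 0); column heights now [5 4 2 3 0], max=5
Drop 4: J rot2 at col 0 lands with bottom-row=4; cleared 0 line(s) (total 0); column heights now [6 6 6 3 0], max=6
Drop 5: L rot2 at col 1 lands with bottom-row=6; cleared 0 line(s) (total 0); column heights now [6 8 8 8 0], max=8
Drop 6: L rot0 at col 2 lands with bottom-row=8; cleared 0 line(s) (total 0); column heights now [6 8 9 9 10], max=10

Answer: 0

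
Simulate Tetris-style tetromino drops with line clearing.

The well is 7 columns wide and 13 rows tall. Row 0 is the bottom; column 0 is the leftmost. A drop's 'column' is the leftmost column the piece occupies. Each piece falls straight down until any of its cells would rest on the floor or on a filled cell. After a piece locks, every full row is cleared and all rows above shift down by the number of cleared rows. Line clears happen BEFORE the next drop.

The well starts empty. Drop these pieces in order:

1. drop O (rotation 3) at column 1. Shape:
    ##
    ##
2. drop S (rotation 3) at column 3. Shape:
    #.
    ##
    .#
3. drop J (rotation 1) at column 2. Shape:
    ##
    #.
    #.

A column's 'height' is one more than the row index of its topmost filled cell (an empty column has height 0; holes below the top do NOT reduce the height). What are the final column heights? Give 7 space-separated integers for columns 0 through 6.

Answer: 0 2 5 5 2 0 0

Derivation:
Drop 1: O rot3 at col 1 lands with bottom-row=0; cleared 0 line(s) (total 0); column heights now [0 2 2 0 0 0 0], max=2
Drop 2: S rot3 at col 3 lands with bottom-row=0; cleared 0 line(s) (total 0); column heights now [0 2 2 3 2 0 0], max=3
Drop 3: J rot1 at col 2 lands with bottom-row=2; cleared 0 line(s) (total 0); column heights now [0 2 5 5 2 0 0], max=5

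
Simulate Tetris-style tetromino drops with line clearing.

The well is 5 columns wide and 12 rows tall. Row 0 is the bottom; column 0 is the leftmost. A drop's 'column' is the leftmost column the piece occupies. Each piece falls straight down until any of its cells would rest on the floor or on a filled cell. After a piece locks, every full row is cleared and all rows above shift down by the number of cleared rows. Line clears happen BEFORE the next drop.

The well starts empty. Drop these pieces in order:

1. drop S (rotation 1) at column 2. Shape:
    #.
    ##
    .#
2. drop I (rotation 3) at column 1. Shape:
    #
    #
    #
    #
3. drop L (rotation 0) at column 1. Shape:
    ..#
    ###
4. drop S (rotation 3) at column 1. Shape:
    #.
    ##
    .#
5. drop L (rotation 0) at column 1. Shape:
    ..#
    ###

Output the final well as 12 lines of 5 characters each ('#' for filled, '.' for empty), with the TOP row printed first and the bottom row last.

Answer: .....
.....
...#.
.###.
.#...
.##..
..##.
.###.
.#...
.##..
.###.
.#.#.

Derivation:
Drop 1: S rot1 at col 2 lands with bottom-row=0; cleared 0 line(s) (total 0); column heights now [0 0 3 2 0], max=3
Drop 2: I rot3 at col 1 lands with bottom-row=0; cleared 0 line(s) (total 0); column heights now [0 4 3 2 0], max=4
Drop 3: L rot0 at col 1 lands with bottom-row=4; cleared 0 line(s) (total 0); column heights now [0 5 5 6 0], max=6
Drop 4: S rot3 at col 1 lands with bottom-row=5; cleared 0 line(s) (total 0); column heights now [0 8 7 6 0], max=8
Drop 5: L rot0 at col 1 lands with bottom-row=8; cleared 0 line(s) (total 0); column heights now [0 9 9 10 0], max=10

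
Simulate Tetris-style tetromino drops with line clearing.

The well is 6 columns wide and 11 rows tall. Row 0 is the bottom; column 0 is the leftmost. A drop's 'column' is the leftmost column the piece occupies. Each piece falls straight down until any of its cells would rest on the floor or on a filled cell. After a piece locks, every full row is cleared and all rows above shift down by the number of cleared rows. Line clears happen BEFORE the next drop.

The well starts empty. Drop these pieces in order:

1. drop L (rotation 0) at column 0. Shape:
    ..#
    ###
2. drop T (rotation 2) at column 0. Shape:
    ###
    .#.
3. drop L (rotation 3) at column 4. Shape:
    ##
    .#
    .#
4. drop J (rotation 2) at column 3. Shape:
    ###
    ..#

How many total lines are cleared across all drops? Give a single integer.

Drop 1: L rot0 at col 0 lands with bottom-row=0; cleared 0 line(s) (total 0); column heights now [1 1 2 0 0 0], max=2
Drop 2: T rot2 at col 0 lands with bottom-row=1; cleared 0 line(s) (total 0); column heights now [3 3 3 0 0 0], max=3
Drop 3: L rot3 at col 4 lands with bottom-row=0; cleared 0 line(s) (total 0); column heights now [3 3 3 0 3 3], max=3
Drop 4: J rot2 at col 3 lands with bottom-row=3; cleared 0 line(s) (total 0); column heights now [3 3 3 5 5 5], max=5

Answer: 0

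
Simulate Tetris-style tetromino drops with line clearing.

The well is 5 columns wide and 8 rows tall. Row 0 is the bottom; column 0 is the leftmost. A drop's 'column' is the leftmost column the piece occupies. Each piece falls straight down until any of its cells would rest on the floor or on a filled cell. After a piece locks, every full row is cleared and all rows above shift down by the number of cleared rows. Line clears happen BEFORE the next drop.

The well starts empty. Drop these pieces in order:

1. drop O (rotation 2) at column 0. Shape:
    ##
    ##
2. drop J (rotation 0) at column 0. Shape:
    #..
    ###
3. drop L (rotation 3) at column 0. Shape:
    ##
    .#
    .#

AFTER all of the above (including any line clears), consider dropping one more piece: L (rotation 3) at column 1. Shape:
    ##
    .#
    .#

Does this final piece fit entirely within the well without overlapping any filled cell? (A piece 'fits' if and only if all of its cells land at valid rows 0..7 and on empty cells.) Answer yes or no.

Answer: yes

Derivation:
Drop 1: O rot2 at col 0 lands with bottom-row=0; cleared 0 line(s) (total 0); column heights now [2 2 0 0 0], max=2
Drop 2: J rot0 at col 0 lands with bottom-row=2; cleared 0 line(s) (total 0); column heights now [4 3 3 0 0], max=4
Drop 3: L rot3 at col 0 lands with bottom-row=3; cleared 0 line(s) (total 0); column heights now [6 6 3 0 0], max=6
Test piece L rot3 at col 1 (width 2): heights before test = [6 6 3 0 0]; fits = True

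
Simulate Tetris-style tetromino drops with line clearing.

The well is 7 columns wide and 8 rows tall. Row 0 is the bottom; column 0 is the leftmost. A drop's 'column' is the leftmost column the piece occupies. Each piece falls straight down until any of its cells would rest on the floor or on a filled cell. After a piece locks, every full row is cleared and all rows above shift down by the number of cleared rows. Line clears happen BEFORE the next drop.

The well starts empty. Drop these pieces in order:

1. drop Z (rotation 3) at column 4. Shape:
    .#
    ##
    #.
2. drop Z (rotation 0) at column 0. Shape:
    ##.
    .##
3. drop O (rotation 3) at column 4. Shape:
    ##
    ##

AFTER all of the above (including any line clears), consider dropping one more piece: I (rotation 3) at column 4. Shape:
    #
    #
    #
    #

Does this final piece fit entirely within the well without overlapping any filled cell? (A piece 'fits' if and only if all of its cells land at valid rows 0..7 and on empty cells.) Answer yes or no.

Answer: no

Derivation:
Drop 1: Z rot3 at col 4 lands with bottom-row=0; cleared 0 line(s) (total 0); column heights now [0 0 0 0 2 3 0], max=3
Drop 2: Z rot0 at col 0 lands with bottom-row=0; cleared 0 line(s) (total 0); column heights now [2 2 1 0 2 3 0], max=3
Drop 3: O rot3 at col 4 lands with bottom-row=3; cleared 0 line(s) (total 0); column heights now [2 2 1 0 5 5 0], max=5
Test piece I rot3 at col 4 (width 1): heights before test = [2 2 1 0 5 5 0]; fits = False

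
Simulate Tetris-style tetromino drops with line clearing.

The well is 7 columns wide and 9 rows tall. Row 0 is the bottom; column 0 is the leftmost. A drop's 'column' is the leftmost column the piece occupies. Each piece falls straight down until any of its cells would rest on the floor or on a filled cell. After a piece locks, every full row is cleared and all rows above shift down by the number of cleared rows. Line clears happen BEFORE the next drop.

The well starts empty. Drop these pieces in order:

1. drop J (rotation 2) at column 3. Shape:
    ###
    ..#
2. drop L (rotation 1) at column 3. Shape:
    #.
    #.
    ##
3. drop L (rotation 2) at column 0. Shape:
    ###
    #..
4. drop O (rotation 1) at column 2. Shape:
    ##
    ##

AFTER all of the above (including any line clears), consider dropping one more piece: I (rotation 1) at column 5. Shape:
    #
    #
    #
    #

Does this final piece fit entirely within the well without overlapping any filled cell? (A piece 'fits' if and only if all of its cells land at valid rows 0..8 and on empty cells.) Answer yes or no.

Drop 1: J rot2 at col 3 lands with bottom-row=0; cleared 0 line(s) (total 0); column heights now [0 0 0 2 2 2 0], max=2
Drop 2: L rot1 at col 3 lands with bottom-row=2; cleared 0 line(s) (total 0); column heights now [0 0 0 5 3 2 0], max=5
Drop 3: L rot2 at col 0 lands with bottom-row=0; cleared 0 line(s) (total 0); column heights now [2 2 2 5 3 2 0], max=5
Drop 4: O rot1 at col 2 lands with bottom-row=5; cleared 0 line(s) (total 0); column heights now [2 2 7 7 3 2 0], max=7
Test piece I rot1 at col 5 (width 1): heights before test = [2 2 7 7 3 2 0]; fits = True

Answer: yes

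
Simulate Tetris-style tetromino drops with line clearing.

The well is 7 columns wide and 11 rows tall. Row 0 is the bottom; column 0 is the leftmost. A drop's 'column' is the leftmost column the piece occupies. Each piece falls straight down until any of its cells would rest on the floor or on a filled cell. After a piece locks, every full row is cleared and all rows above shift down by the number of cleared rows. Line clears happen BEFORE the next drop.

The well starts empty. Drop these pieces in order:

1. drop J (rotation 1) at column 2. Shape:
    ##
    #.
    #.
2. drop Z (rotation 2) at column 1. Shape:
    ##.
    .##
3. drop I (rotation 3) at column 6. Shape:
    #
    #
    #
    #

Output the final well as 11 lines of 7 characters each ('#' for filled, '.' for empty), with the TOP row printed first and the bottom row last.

Drop 1: J rot1 at col 2 lands with bottom-row=0; cleared 0 line(s) (total 0); column heights now [0 0 3 3 0 0 0], max=3
Drop 2: Z rot2 at col 1 lands with bottom-row=3; cleared 0 line(s) (total 0); column heights now [0 5 5 4 0 0 0], max=5
Drop 3: I rot3 at col 6 lands with bottom-row=0; cleared 0 line(s) (total 0); column heights now [0 5 5 4 0 0 4], max=5

Answer: .......
.......
.......
.......
.......
.......
.##....
..##..#
..##..#
..#...#
..#...#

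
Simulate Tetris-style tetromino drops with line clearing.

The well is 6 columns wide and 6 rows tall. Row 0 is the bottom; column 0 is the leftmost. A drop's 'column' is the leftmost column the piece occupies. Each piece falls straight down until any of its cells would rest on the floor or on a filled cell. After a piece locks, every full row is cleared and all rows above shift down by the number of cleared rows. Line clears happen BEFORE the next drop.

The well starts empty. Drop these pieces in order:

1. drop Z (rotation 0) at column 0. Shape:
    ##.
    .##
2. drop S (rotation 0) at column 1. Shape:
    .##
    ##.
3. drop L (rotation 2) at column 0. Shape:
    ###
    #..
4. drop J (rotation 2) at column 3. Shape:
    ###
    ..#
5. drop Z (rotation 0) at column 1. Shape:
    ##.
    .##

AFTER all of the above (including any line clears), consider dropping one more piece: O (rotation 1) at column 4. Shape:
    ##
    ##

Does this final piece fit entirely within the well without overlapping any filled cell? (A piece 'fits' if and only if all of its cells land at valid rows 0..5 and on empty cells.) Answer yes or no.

Answer: yes

Derivation:
Drop 1: Z rot0 at col 0 lands with bottom-row=0; cleared 0 line(s) (total 0); column heights now [2 2 1 0 0 0], max=2
Drop 2: S rot0 at col 1 lands with bottom-row=2; cleared 0 line(s) (total 0); column heights now [2 3 4 4 0 0], max=4
Drop 3: L rot2 at col 0 lands with bottom-row=3; cleared 0 line(s) (total 0); column heights now [5 5 5 4 0 0], max=5
Drop 4: J rot2 at col 3 lands with bottom-row=3; cleared 1 line(s) (total 1); column heights now [4 3 4 4 0 4], max=4
Drop 5: Z rot0 at col 1 lands with bottom-row=4; cleared 0 line(s) (total 1); column heights now [4 6 6 5 0 4], max=6
Test piece O rot1 at col 4 (width 2): heights before test = [4 6 6 5 0 4]; fits = True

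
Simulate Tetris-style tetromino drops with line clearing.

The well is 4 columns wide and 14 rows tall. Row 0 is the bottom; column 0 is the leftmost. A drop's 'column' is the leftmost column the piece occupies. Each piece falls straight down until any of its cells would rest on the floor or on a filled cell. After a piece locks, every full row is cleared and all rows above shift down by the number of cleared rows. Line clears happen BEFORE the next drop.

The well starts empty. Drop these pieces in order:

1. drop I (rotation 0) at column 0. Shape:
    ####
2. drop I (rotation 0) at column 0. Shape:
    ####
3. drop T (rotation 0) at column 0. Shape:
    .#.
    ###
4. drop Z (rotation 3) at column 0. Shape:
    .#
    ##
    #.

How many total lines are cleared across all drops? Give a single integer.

Answer: 2

Derivation:
Drop 1: I rot0 at col 0 lands with bottom-row=0; cleared 1 line(s) (total 1); column heights now [0 0 0 0], max=0
Drop 2: I rot0 at col 0 lands with bottom-row=0; cleared 1 line(s) (total 2); column heights now [0 0 0 0], max=0
Drop 3: T rot0 at col 0 lands with bottom-row=0; cleared 0 line(s) (total 2); column heights now [1 2 1 0], max=2
Drop 4: Z rot3 at col 0 lands with bottom-row=1; cleared 0 line(s) (total 2); column heights now [3 4 1 0], max=4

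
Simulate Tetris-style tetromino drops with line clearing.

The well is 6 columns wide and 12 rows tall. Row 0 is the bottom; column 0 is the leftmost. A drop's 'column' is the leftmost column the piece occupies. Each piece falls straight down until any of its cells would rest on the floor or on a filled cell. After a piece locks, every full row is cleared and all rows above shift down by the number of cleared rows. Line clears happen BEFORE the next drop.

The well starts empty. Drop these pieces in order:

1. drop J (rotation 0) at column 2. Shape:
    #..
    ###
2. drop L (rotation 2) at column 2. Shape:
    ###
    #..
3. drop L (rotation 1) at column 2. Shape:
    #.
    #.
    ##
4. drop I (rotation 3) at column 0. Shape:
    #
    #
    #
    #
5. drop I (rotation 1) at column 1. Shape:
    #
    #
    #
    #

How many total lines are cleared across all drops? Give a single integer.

Answer: 0

Derivation:
Drop 1: J rot0 at col 2 lands with bottom-row=0; cleared 0 line(s) (total 0); column heights now [0 0 2 1 1 0], max=2
Drop 2: L rot2 at col 2 lands with bottom-row=2; cleared 0 line(s) (total 0); column heights now [0 0 4 4 4 0], max=4
Drop 3: L rot1 at col 2 lands with bottom-row=4; cleared 0 line(s) (total 0); column heights now [0 0 7 5 4 0], max=7
Drop 4: I rot3 at col 0 lands with bottom-row=0; cleared 0 line(s) (total 0); column heights now [4 0 7 5 4 0], max=7
Drop 5: I rot1 at col 1 lands with bottom-row=0; cleared 0 line(s) (total 0); column heights now [4 4 7 5 4 0], max=7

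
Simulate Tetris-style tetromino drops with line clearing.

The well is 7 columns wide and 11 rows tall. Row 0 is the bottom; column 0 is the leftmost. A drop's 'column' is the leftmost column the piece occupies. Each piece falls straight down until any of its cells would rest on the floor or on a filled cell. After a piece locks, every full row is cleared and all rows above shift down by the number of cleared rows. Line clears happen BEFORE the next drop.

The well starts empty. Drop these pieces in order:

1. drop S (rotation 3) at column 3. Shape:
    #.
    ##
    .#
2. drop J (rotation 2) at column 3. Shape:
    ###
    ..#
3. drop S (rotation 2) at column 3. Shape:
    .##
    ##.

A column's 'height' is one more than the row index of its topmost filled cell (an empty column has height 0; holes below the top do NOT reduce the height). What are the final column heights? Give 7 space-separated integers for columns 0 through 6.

Drop 1: S rot3 at col 3 lands with bottom-row=0; cleared 0 line(s) (total 0); column heights now [0 0 0 3 2 0 0], max=3
Drop 2: J rot2 at col 3 lands with bottom-row=2; cleared 0 line(s) (total 0); column heights now [0 0 0 4 4 4 0], max=4
Drop 3: S rot2 at col 3 lands with bottom-row=4; cleared 0 line(s) (total 0); column heights now [0 0 0 5 6 6 0], max=6

Answer: 0 0 0 5 6 6 0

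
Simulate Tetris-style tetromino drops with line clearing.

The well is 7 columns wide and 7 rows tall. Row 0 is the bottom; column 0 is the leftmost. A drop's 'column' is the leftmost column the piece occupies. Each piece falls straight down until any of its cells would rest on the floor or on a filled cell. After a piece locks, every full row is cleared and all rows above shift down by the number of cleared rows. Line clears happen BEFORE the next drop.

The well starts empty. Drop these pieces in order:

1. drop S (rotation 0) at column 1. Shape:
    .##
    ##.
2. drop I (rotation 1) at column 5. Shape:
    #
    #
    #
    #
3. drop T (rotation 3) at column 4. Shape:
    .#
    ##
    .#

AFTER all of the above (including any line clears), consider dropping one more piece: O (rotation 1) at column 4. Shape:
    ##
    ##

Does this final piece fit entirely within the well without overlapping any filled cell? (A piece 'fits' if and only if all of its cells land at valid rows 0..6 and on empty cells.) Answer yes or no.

Drop 1: S rot0 at col 1 lands with bottom-row=0; cleared 0 line(s) (total 0); column heights now [0 1 2 2 0 0 0], max=2
Drop 2: I rot1 at col 5 lands with bottom-row=0; cleared 0 line(s) (total 0); column heights now [0 1 2 2 0 4 0], max=4
Drop 3: T rot3 at col 4 lands with bottom-row=4; cleared 0 line(s) (total 0); column heights now [0 1 2 2 6 7 0], max=7
Test piece O rot1 at col 4 (width 2): heights before test = [0 1 2 2 6 7 0]; fits = False

Answer: no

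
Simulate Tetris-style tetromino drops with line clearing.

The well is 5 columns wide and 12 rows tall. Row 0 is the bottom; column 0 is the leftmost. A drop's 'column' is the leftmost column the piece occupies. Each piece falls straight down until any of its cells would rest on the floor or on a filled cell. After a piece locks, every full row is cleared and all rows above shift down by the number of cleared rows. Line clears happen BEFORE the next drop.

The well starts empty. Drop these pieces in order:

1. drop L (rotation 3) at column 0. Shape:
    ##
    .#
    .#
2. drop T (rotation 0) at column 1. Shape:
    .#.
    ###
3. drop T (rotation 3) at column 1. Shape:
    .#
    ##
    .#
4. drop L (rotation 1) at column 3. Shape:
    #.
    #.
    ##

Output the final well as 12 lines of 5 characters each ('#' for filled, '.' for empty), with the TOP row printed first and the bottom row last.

Answer: .....
.....
.....
.....
..#..
.###.
..##.
..###
.###.
##...
.#...
.#...

Derivation:
Drop 1: L rot3 at col 0 lands with bottom-row=0; cleared 0 line(s) (total 0); column heights now [3 3 0 0 0], max=3
Drop 2: T rot0 at col 1 lands with bottom-row=3; cleared 0 line(s) (total 0); column heights now [3 4 5 4 0], max=5
Drop 3: T rot3 at col 1 lands with bottom-row=5; cleared 0 line(s) (total 0); column heights now [3 7 8 4 0], max=8
Drop 4: L rot1 at col 3 lands with bottom-row=4; cleared 0 line(s) (total 0); column heights now [3 7 8 7 5], max=8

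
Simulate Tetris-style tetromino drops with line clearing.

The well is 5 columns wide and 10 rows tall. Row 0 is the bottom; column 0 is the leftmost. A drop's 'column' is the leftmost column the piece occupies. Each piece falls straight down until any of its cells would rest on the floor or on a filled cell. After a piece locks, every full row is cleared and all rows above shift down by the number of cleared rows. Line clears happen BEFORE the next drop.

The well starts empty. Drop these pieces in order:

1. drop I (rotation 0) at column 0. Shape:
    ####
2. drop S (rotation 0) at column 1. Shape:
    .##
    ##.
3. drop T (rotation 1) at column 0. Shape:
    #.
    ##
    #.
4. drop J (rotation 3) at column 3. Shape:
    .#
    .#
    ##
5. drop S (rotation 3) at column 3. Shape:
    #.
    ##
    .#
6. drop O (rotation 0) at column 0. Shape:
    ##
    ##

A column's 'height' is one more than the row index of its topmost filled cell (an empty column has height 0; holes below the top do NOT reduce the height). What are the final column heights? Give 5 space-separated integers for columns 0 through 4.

Answer: 6 6 3 9 8

Derivation:
Drop 1: I rot0 at col 0 lands with bottom-row=0; cleared 0 line(s) (total 0); column heights now [1 1 1 1 0], max=1
Drop 2: S rot0 at col 1 lands with bottom-row=1; cleared 0 line(s) (total 0); column heights now [1 2 3 3 0], max=3
Drop 3: T rot1 at col 0 lands with bottom-row=1; cleared 0 line(s) (total 0); column heights now [4 3 3 3 0], max=4
Drop 4: J rot3 at col 3 lands with bottom-row=3; cleared 0 line(s) (total 0); column heights now [4 3 3 4 6], max=6
Drop 5: S rot3 at col 3 lands with bottom-row=6; cleared 0 line(s) (total 0); column heights now [4 3 3 9 8], max=9
Drop 6: O rot0 at col 0 lands with bottom-row=4; cleared 0 line(s) (total 0); column heights now [6 6 3 9 8], max=9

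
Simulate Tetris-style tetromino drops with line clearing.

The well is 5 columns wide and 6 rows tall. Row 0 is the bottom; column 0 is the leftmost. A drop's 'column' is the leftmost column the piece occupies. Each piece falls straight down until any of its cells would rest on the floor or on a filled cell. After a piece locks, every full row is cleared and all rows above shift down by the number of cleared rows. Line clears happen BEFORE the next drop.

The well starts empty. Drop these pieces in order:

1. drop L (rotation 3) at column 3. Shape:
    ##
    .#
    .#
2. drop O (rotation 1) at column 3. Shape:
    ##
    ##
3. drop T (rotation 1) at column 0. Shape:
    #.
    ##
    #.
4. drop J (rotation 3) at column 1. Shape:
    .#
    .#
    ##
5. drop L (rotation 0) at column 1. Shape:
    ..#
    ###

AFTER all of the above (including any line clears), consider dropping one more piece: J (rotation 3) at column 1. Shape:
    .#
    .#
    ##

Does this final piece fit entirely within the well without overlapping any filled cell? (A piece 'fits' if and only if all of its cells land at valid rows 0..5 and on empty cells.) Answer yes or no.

Answer: no

Derivation:
Drop 1: L rot3 at col 3 lands with bottom-row=0; cleared 0 line(s) (total 0); column heights now [0 0 0 3 3], max=3
Drop 2: O rot1 at col 3 lands with bottom-row=3; cleared 0 line(s) (total 0); column heights now [0 0 0 5 5], max=5
Drop 3: T rot1 at col 0 lands with bottom-row=0; cleared 0 line(s) (total 0); column heights now [3 2 0 5 5], max=5
Drop 4: J rot3 at col 1 lands with bottom-row=2; cleared 1 line(s) (total 1); column heights now [2 2 4 4 4], max=4
Drop 5: L rot0 at col 1 lands with bottom-row=4; cleared 0 line(s) (total 1); column heights now [2 5 5 6 4], max=6
Test piece J rot3 at col 1 (width 2): heights before test = [2 5 5 6 4]; fits = False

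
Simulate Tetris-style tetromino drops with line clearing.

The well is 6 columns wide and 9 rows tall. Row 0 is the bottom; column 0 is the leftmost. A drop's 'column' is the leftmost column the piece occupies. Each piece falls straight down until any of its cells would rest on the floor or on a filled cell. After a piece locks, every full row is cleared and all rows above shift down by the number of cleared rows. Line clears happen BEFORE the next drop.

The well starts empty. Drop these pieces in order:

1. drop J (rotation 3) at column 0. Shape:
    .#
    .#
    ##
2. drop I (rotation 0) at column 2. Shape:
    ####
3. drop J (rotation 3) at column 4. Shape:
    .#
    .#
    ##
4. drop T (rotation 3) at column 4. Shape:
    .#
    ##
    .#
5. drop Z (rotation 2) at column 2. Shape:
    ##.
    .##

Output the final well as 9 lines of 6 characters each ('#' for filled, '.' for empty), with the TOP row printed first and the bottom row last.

Answer: ......
......
..##..
...###
....##
.....#
.....#
.#...#
.#..##

Derivation:
Drop 1: J rot3 at col 0 lands with bottom-row=0; cleared 0 line(s) (total 0); column heights now [1 3 0 0 0 0], max=3
Drop 2: I rot0 at col 2 lands with bottom-row=0; cleared 1 line(s) (total 1); column heights now [0 2 0 0 0 0], max=2
Drop 3: J rot3 at col 4 lands with bottom-row=0; cleared 0 line(s) (total 1); column heights now [0 2 0 0 1 3], max=3
Drop 4: T rot3 at col 4 lands with bottom-row=3; cleared 0 line(s) (total 1); column heights now [0 2 0 0 5 6], max=6
Drop 5: Z rot2 at col 2 lands with bottom-row=5; cleared 0 line(s) (total 1); column heights now [0 2 7 7 6 6], max=7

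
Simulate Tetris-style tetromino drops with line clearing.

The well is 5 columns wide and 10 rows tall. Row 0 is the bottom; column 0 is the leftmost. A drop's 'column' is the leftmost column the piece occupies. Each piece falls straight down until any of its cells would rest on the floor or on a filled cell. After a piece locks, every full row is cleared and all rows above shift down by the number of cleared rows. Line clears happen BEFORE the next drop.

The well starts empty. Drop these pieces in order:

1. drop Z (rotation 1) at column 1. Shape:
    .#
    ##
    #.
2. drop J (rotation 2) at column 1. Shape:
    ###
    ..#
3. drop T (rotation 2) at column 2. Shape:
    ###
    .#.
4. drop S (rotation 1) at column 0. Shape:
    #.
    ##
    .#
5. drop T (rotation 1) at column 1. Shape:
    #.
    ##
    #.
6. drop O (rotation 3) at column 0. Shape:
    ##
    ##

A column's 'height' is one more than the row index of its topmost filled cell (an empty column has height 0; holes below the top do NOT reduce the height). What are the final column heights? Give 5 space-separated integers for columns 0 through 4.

Answer: 10 10 7 5 0

Derivation:
Drop 1: Z rot1 at col 1 lands with bottom-row=0; cleared 0 line(s) (total 0); column heights now [0 2 3 0 0], max=3
Drop 2: J rot2 at col 1 lands with bottom-row=2; cleared 0 line(s) (total 0); column heights now [0 4 4 4 0], max=4
Drop 3: T rot2 at col 2 lands with bottom-row=4; cleared 0 line(s) (total 0); column heights now [0 4 6 6 6], max=6
Drop 4: S rot1 at col 0 lands with bottom-row=4; cleared 1 line(s) (total 1); column heights now [6 5 4 5 0], max=6
Drop 5: T rot1 at col 1 lands with bottom-row=5; cleared 0 line(s) (total 1); column heights now [6 8 7 5 0], max=8
Drop 6: O rot3 at col 0 lands with bottom-row=8; cleared 0 line(s) (total 1); column heights now [10 10 7 5 0], max=10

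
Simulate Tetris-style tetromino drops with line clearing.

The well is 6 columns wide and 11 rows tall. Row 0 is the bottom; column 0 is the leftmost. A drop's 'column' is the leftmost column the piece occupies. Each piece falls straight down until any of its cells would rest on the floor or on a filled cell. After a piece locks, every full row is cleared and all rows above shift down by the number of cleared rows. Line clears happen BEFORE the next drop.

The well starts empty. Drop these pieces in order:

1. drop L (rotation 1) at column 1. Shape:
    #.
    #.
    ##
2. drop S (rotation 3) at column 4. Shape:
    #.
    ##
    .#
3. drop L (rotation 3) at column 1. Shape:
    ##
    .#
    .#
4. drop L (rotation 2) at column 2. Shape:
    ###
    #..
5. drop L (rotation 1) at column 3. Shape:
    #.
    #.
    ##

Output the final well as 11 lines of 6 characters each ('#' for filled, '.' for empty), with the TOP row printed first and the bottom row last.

Answer: ......
......
...#..
...#..
...##.
..###.
..#...
.##...
.##.#.
.##.##
.##..#

Derivation:
Drop 1: L rot1 at col 1 lands with bottom-row=0; cleared 0 line(s) (total 0); column heights now [0 3 1 0 0 0], max=3
Drop 2: S rot3 at col 4 lands with bottom-row=0; cleared 0 line(s) (total 0); column heights now [0 3 1 0 3 2], max=3
Drop 3: L rot3 at col 1 lands with bottom-row=1; cleared 0 line(s) (total 0); column heights now [0 4 4 0 3 2], max=4
Drop 4: L rot2 at col 2 lands with bottom-row=4; cleared 0 line(s) (total 0); column heights now [0 4 6 6 6 2], max=6
Drop 5: L rot1 at col 3 lands with bottom-row=6; cleared 0 line(s) (total 0); column heights now [0 4 6 9 7 2], max=9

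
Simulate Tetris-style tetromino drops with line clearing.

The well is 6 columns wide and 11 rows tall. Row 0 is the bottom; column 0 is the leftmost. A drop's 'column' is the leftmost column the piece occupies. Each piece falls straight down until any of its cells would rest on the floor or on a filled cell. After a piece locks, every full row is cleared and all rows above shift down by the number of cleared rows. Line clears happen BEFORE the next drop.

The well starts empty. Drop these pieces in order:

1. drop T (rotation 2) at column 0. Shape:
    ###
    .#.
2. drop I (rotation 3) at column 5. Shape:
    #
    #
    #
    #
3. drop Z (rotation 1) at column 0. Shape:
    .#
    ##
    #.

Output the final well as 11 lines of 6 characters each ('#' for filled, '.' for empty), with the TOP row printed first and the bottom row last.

Drop 1: T rot2 at col 0 lands with bottom-row=0; cleared 0 line(s) (total 0); column heights now [2 2 2 0 0 0], max=2
Drop 2: I rot3 at col 5 lands with bottom-row=0; cleared 0 line(s) (total 0); column heights now [2 2 2 0 0 4], max=4
Drop 3: Z rot1 at col 0 lands with bottom-row=2; cleared 0 line(s) (total 0); column heights now [4 5 2 0 0 4], max=5

Answer: ......
......
......
......
......
......
.#....
##...#
#....#
###..#
.#...#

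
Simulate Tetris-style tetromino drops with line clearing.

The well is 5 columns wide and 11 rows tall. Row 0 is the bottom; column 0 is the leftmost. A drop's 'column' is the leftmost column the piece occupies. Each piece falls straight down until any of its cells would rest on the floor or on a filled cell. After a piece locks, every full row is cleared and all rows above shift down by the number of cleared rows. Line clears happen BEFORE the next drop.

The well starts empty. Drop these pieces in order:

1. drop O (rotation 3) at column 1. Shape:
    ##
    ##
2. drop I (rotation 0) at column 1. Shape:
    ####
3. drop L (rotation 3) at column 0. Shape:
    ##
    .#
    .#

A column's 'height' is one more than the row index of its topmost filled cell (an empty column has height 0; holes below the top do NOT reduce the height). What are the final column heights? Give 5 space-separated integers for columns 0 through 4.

Answer: 6 6 3 3 3

Derivation:
Drop 1: O rot3 at col 1 lands with bottom-row=0; cleared 0 line(s) (total 0); column heights now [0 2 2 0 0], max=2
Drop 2: I rot0 at col 1 lands with bottom-row=2; cleared 0 line(s) (total 0); column heights now [0 3 3 3 3], max=3
Drop 3: L rot3 at col 0 lands with bottom-row=3; cleared 0 line(s) (total 0); column heights now [6 6 3 3 3], max=6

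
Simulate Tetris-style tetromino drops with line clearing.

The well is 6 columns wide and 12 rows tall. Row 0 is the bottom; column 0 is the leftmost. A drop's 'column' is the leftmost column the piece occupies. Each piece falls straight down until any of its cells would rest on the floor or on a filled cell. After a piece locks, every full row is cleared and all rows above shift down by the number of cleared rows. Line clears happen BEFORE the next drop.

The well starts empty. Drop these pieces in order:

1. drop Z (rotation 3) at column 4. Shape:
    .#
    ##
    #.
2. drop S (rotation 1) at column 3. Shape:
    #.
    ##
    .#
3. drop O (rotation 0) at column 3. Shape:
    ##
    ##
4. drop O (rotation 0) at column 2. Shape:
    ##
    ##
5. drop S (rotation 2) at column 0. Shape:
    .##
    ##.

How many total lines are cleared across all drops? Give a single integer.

Answer: 0

Derivation:
Drop 1: Z rot3 at col 4 lands with bottom-row=0; cleared 0 line(s) (total 0); column heights now [0 0 0 0 2 3], max=3
Drop 2: S rot1 at col 3 lands with bottom-row=2; cleared 0 line(s) (total 0); column heights now [0 0 0 5 4 3], max=5
Drop 3: O rot0 at col 3 lands with bottom-row=5; cleared 0 line(s) (total 0); column heights now [0 0 0 7 7 3], max=7
Drop 4: O rot0 at col 2 lands with bottom-row=7; cleared 0 line(s) (total 0); column heights now [0 0 9 9 7 3], max=9
Drop 5: S rot2 at col 0 lands with bottom-row=8; cleared 0 line(s) (total 0); column heights now [9 10 10 9 7 3], max=10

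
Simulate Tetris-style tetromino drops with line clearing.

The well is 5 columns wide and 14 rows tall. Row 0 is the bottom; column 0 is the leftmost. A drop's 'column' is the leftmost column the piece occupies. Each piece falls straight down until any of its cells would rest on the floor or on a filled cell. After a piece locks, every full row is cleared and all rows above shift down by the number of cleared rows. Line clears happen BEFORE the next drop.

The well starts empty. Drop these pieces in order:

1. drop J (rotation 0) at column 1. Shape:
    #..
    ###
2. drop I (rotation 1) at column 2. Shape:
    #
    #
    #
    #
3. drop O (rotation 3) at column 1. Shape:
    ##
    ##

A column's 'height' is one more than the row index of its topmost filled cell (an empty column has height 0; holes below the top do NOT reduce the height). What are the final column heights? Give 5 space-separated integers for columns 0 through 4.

Drop 1: J rot0 at col 1 lands with bottom-row=0; cleared 0 line(s) (total 0); column heights now [0 2 1 1 0], max=2
Drop 2: I rot1 at col 2 lands with bottom-row=1; cleared 0 line(s) (total 0); column heights now [0 2 5 1 0], max=5
Drop 3: O rot3 at col 1 lands with bottom-row=5; cleared 0 line(s) (total 0); column heights now [0 7 7 1 0], max=7

Answer: 0 7 7 1 0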